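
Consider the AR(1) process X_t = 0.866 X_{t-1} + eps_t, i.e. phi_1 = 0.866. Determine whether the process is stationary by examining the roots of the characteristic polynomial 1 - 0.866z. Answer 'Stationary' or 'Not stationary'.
\text{Stationary}

The AR(p) characteristic polynomial is P(z) = 1 - 0.866z.
Stationarity requires all roots to lie outside the unit circle, i.e. |z| > 1 for every root.
This is linear in z: 1 + (-0.866) z = 0  =>  z = -1/(-0.866) = 1.154734,  |z| = 1.154734.
Moduli of all roots: 1.1547.
All moduli strictly greater than 1? Yes.
Verdict: Stationary.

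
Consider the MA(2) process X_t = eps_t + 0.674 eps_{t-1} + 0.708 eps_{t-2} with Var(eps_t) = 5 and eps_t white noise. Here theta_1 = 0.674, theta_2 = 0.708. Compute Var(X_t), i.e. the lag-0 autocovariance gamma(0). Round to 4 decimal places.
\gamma(0) = 9.7777

For an MA(q) process X_t = eps_t + sum_i theta_i eps_{t-i} with
Var(eps_t) = sigma^2, the variance is
  gamma(0) = sigma^2 * (1 + sum_i theta_i^2).
  sum_i theta_i^2 = (0.674)^2 + (0.708)^2 = 0.454276 + 0.501264 = 0.95554.
  gamma(0) = 5 * (1 + 0.95554) = 5 * 1.95554 = 9.7777.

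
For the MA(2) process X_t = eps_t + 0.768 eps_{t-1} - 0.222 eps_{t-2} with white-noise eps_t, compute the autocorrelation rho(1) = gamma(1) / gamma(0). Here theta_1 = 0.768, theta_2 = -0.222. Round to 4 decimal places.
\rho(1) = 0.3645

For an MA(q) process with theta_0 = 1, the autocovariance is
  gamma(k) = sigma^2 * sum_{i=0..q-k} theta_i * theta_{i+k},
and rho(k) = gamma(k) / gamma(0). Sigma^2 cancels.
  numerator   = (1)*(0.768) + (0.768)*(-0.222) = 0.597504.
  denominator = (1)^2 + (0.768)^2 + (-0.222)^2 = 1.639108.
  rho(1) = 0.597504 / 1.639108 = 0.3645.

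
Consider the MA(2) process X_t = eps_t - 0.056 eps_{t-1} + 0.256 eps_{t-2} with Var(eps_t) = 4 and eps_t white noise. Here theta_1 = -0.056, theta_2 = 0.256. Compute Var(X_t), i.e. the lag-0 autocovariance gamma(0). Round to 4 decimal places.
\gamma(0) = 4.2747

For an MA(q) process X_t = eps_t + sum_i theta_i eps_{t-i} with
Var(eps_t) = sigma^2, the variance is
  gamma(0) = sigma^2 * (1 + sum_i theta_i^2).
  sum_i theta_i^2 = (-0.056)^2 + (0.256)^2 = 0.003136 + 0.065536 = 0.068672.
  gamma(0) = 4 * (1 + 0.068672) = 4 * 1.068672 = 4.274688, which rounds to 4.2747.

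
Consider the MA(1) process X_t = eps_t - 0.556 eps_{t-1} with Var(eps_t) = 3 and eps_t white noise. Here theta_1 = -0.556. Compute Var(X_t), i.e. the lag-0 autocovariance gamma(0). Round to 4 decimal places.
\gamma(0) = 3.9274

For an MA(q) process X_t = eps_t + sum_i theta_i eps_{t-i} with
Var(eps_t) = sigma^2, the variance is
  gamma(0) = sigma^2 * (1 + sum_i theta_i^2).
  sum_i theta_i^2 = (-0.556)^2 = 0.309136.
  gamma(0) = 3 * (1 + 0.309136) = 3 * 1.309136 = 3.927408, which rounds to 3.9274.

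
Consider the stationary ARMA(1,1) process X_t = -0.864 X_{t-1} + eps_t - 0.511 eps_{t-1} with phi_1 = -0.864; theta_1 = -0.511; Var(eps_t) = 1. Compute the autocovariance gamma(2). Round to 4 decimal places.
\gamma(2) = 6.7553

Multiply the model equation by X_{t-k} and take expectations. With theta_0 = psi_0 = 1 and psi_j the MA(infinity) weights, this gives
  gamma(k) - sum_i phi_i gamma(k-i) = c_k,
  c_k = sigma^2 * sum_{j=k..q} theta_j psi_{j-k}   (c_k = 0 for k > q),
using gamma(-m) = gamma(m).
psi-weights needed (psi_j = theta_j + sum_i phi_i psi_{j-i}):
  psi_1 = theta_1 + phi_1 = -0.511 + (-0.864) = -1.375
Right-hand sides:
  c_0 = sigma^2 (1 + theta_1 psi_1) = 1 * (1 + (-0.511)(-1.375)) = 1 * 1.702625 = 1.702625
  c_1 = sigma^2 theta_1 = 1 * (-0.511) = -0.511
  c_2 = 0
Equations for k = 0 and k = 1 (AR order 1):
  gamma(0) = phi_1 gamma(1) + c_0
  gamma(1) = phi_1 gamma(0) + c_1
Substituting the second into the first: gamma(0) (1 - phi_1^2) = c_0 + phi_1 c_1, so
  gamma(0) = (c_0 + phi_1 c_1) / (1 - phi_1^2) = (1.702625 + (-0.864)(-0.511)) / (1 - (-0.864)^2) = 2.144129 / 0.253504 = 8.457969.
  gamma(1) = phi_1 gamma(0) + c_1 = (-0.864)(8.457969) + (-0.511) = -7.818685.
For k = 2 (> q): gamma(2) = phi_1 gamma(1) = (-0.864)(-7.818685) = 6.755344.
Therefore gamma(2) = 6.7553 (to 4 decimal places).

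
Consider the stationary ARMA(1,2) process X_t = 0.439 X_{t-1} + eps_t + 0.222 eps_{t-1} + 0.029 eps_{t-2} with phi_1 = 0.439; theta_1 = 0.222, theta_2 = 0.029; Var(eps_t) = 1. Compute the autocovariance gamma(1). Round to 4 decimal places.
\gamma(1) = 0.9274

Multiply the model equation by X_{t-k} and take expectations. With theta_0 = psi_0 = 1 and psi_j the MA(infinity) weights, this gives
  gamma(k) - sum_i phi_i gamma(k-i) = c_k,
  c_k = sigma^2 * sum_{j=k..q} theta_j psi_{j-k}   (c_k = 0 for k > q),
using gamma(-m) = gamma(m).
psi-weights needed (psi_j = theta_j + sum_i phi_i psi_{j-i}):
  psi_1 = theta_1 + phi_1 = 0.222 + (0.439) = 0.661
  psi_2 = theta_2 + phi_1 psi_1 = 0.029 + (0.439)(0.661) = 0.319179
Right-hand sides:
  c_0 = sigma^2 (1 + theta_1 psi_1 + theta_2 psi_2) = 1 * (1 + (0.222)(0.661) + (0.029)(0.319179)) = 1 * 1.155998 = 1.155998
  c_1 = sigma^2 (theta_1 + theta_2 psi_1) = 1 * (0.222 + (0.029)(0.661)) = 0.241169
  c_2 = sigma^2 theta_2 = 1 * (0.029) = 0.029
Equations for k = 0 and k = 1 (AR order 1):
  gamma(0) = phi_1 gamma(1) + c_0
  gamma(1) = phi_1 gamma(0) + c_1
Substituting the second into the first: gamma(0) (1 - phi_1^2) = c_0 + phi_1 c_1, so
  gamma(0) = (c_0 + phi_1 c_1) / (1 - phi_1^2) = (1.155998 + (0.439)(0.241169)) / (1 - (0.439)^2) = 1.261871 / 0.807279 = 1.563117.
  gamma(1) = phi_1 gamma(0) + c_1 = (0.439)(1.563117) + (0.241169) = 0.927377.
Therefore gamma(1) = 0.9274 (to 4 decimal places).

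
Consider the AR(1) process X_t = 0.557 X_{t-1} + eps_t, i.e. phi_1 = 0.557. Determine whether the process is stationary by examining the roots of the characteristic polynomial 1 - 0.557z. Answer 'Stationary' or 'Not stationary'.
\text{Stationary}

The AR(p) characteristic polynomial is P(z) = 1 - 0.557z.
Stationarity requires all roots to lie outside the unit circle, i.e. |z| > 1 for every root.
This is linear in z: 1 + (-0.557) z = 0  =>  z = -1/(-0.557) = 1.795332,  |z| = 1.795332.
Moduli of all roots: 1.7953.
All moduli strictly greater than 1? Yes.
Verdict: Stationary.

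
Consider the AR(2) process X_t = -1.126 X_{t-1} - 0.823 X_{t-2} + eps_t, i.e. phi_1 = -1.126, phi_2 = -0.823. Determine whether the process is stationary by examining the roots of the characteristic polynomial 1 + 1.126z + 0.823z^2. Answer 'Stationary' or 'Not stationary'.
\text{Stationary}

The AR(p) characteristic polynomial is P(z) = 1 + 1.126z + 0.823z^2.
Stationarity requires all roots to lie outside the unit circle, i.e. |z| > 1 for every root.
Set 1 + (1.126) z + (0.823) z^2 = 0, i.e. a z^2 + b z + c = 0 with a = 0.823, b = 1.126, c = 1.
Discriminant D = b^2 - 4ac = (1.126)^2 - 4*(0.823)*1 = 1.267876 - (3.292) = -2.024124.
D < 0, so the roots are the complex-conjugate pair z = (-b +/- i sqrt(-D)) / (2a) = -0.6841 +/- 0.8643i.
For a conjugate pair |z|^2 = z * conj(z) = (product of roots) = c/a = 1/(0.823) = 1.215067, so |z| = sqrt(1.215067) = 1.1023 for both roots.
Moduli of all roots: 1.1023, 1.1023.
All moduli strictly greater than 1? Yes.
Verdict: Stationary.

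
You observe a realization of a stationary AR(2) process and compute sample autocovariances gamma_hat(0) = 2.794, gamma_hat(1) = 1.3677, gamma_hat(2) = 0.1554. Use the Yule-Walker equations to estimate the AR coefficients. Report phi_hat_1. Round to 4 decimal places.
\hat\phi_{1} = 0.6080

The Yule-Walker equations for an AR(p) process read, in matrix form,
  Gamma_p phi = r_p,   with   (Gamma_p)_{ij} = gamma(|i - j|),
                       (r_p)_i = gamma(i),   i,j = 1..p.
Substitute the sample gammas (Toeplitz matrix and right-hand side of size 2):
  Gamma_p = [[2.794, 1.3677], [1.3677, 2.794]]
  r_p     = [1.3677, 0.1554]
Written out:
  2.794 phi_1 + 1.3677 phi_2 = 1.3677
  1.3677 phi_1 + 2.794 phi_2 = 0.1554
Solve by Cramer's rule:
  det = gamma(0)^2 - gamma(1)^2 = (2.794)^2 - (1.3677)^2 = 7.806436 - 1.87060329 = 5.93583271
  phi_hat_1 = [gamma(1) gamma(0) - gamma(1) gamma(2)] / det = [(1.3677)(2.794) - (1.3677)(0.1554)] / 5.93583271 = 3.60881322 / 5.93583271 = 0.608
  phi_hat_2 = [gamma(0) gamma(2) - gamma(1)^2] / det = [(2.794)(0.1554) - (1.3677)^2] / 5.93583271 = -1.43641569 / 5.93583271 = -0.242
So phi_hat = [0.6080, -0.2420].
Therefore phi_hat_1 = 0.6080.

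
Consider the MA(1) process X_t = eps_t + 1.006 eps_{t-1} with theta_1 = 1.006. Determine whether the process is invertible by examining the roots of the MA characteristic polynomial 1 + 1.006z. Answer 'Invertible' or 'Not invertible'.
\text{Not invertible}

The MA(q) characteristic polynomial is P(z) = 1 + 1.006z.
Invertibility requires all roots to lie outside the unit circle, i.e. |z| > 1 for every root.
This is linear in z: 1 + (1.006) z = 0  =>  z = -1/(1.006) = -0.994036,  |z| = 0.994036.
Moduli of all roots: 0.9940.
All moduli strictly greater than 1? No.
Verdict: Not invertible.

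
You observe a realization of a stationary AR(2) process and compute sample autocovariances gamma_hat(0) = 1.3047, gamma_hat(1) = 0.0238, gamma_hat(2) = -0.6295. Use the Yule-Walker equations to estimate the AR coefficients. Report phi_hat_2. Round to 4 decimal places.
\hat\phi_{2} = -0.4830

The Yule-Walker equations for an AR(p) process read, in matrix form,
  Gamma_p phi = r_p,   with   (Gamma_p)_{ij} = gamma(|i - j|),
                       (r_p)_i = gamma(i),   i,j = 1..p.
Substitute the sample gammas (Toeplitz matrix and right-hand side of size 2):
  Gamma_p = [[1.3047, 0.0238], [0.0238, 1.3047]]
  r_p     = [0.0238, -0.6295]
Written out:
  1.3047 phi_1 + 0.0238 phi_2 = 0.0238
  0.0238 phi_1 + 1.3047 phi_2 = -0.6295
Solve by Cramer's rule:
  det = gamma(0)^2 - gamma(1)^2 = (1.3047)^2 - (0.0238)^2 = 1.70224209 - 0.00056644 = 1.70167565
  phi_hat_1 = [gamma(1) gamma(0) - gamma(1) gamma(2)] / det = [(0.0238)(1.3047) - (0.0238)(-0.6295)] / 1.70167565 = 0.04603396 / 1.70167565 = 0.0271
  phi_hat_2 = [gamma(0) gamma(2) - gamma(1)^2] / det = [(1.3047)(-0.6295) - (0.0238)^2] / 1.70167565 = -0.82187509 / 1.70167565 = -0.483
So phi_hat = [0.0271, -0.4830].
Therefore phi_hat_2 = -0.4830.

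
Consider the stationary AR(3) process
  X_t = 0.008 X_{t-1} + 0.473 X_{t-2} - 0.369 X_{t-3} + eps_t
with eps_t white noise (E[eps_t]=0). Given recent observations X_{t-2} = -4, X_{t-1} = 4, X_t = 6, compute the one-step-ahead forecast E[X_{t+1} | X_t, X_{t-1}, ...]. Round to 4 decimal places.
E[X_{t+1} \mid \mathcal F_t] = 3.4160

For an AR(p) model X_t = c + sum_i phi_i X_{t-i} + eps_t, the
one-step-ahead conditional mean is
  E[X_{t+1} | X_t, ...] = c + sum_i phi_i X_{t+1-i}.
Substitute known values:
  E[X_{t+1} | ...] = (0.008) * (6) + (0.473) * (4) + (-0.369) * (-4)
                   = 3.4160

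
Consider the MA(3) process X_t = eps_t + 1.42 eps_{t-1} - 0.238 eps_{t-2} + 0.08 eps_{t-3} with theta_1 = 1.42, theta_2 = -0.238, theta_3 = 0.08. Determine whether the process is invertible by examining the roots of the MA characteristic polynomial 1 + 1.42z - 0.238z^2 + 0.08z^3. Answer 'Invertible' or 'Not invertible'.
\text{Not invertible}

The MA(q) characteristic polynomial is P(z) = 1 + 1.42z - 0.238z^2 + 0.08z^3.
Invertibility requires all roots to lie outside the unit circle, i.e. |z| > 1 for every root.
Degree 3: look for a simple real root z0 first, then factor out (1 - z/z0) and solve the remaining quadratic.
Testing z0 = -0.625: P(-0.625) = 1 + (1.42)(-0.625) + (-0.238)(-0.625)^2 + (0.08)(-0.625)^3
  = 1 + (-0.8875) + (-0.092969) + (-0.019531) = 0.  So z_0 = -0.625 is a root, |z_0| = 0.625.
Divide out the factor (1 + 1.6 z) = (1 - z/z0) (since 1/z0 = -1.6):
  P(z) = (1 + 1.6 z)(1 + (-0.18) z + (0.05) z^2)
  [check: z-coef -0.18 - (-1.6) = 1.42; z^2-coef 0.05 - (-1.6)(-0.18) = -0.238; z^3-coef -(-1.6)(0.05) = 0.08.]
Remaining roots from the quadratic factor 1 + (-0.18) z + (0.05) z^2:
  Set 1 + (-0.18) z + (0.05) z^2 = 0, i.e. a z^2 + b z + c = 0 with a = 0.05, b = -0.18, c = 1.
  Discriminant D = b^2 - 4ac = (-0.18)^2 - 4*(0.05)*1 = 0.0324 - (0.2) = -0.1676.
  D < 0, so the roots are the complex-conjugate pair z = (-b +/- i sqrt(-D)) / (2a) = 1.8 +/- 4.0939i.
  For a conjugate pair |z|^2 = z * conj(z) = (product of roots) = c/a = 1/(0.05) = 20, so |z| = sqrt(20) = 4.4721 for both roots.
Moduli of all roots: 0.6250, 4.4721, 4.4721.
All moduli strictly greater than 1? No.
Verdict: Not invertible.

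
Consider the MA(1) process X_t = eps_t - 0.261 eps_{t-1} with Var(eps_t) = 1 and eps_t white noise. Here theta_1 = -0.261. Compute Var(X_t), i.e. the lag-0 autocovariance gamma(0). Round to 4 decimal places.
\gamma(0) = 1.0681

For an MA(q) process X_t = eps_t + sum_i theta_i eps_{t-i} with
Var(eps_t) = sigma^2, the variance is
  gamma(0) = sigma^2 * (1 + sum_i theta_i^2).
  sum_i theta_i^2 = (-0.261)^2 = 0.068121.
  gamma(0) = 1 * (1 + 0.068121) = 1 * 1.068121 = 1.068121, which rounds to 1.0681.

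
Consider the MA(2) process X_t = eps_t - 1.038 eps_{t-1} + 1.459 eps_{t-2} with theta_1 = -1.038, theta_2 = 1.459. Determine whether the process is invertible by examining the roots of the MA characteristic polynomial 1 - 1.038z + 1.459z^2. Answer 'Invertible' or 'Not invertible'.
\text{Not invertible}

The MA(q) characteristic polynomial is P(z) = 1 - 1.038z + 1.459z^2.
Invertibility requires all roots to lie outside the unit circle, i.e. |z| > 1 for every root.
Set 1 + (-1.038) z + (1.459) z^2 = 0, i.e. a z^2 + b z + c = 0 with a = 1.459, b = -1.038, c = 1.
Discriminant D = b^2 - 4ac = (-1.038)^2 - 4*(1.459)*1 = 1.077444 - (5.836) = -4.758556.
D < 0, so the roots are the complex-conjugate pair z = (-b +/- i sqrt(-D)) / (2a) = 0.3557 +/- 0.7476i.
For a conjugate pair |z|^2 = z * conj(z) = (product of roots) = c/a = 1/(1.459) = 0.685401, so |z| = sqrt(0.685401) = 0.8279 for both roots.
Moduli of all roots: 0.8279, 0.8279.
All moduli strictly greater than 1? No.
Verdict: Not invertible.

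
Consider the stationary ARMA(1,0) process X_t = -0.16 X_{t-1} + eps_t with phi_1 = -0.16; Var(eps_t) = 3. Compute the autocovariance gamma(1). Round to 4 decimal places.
\gamma(1) = -0.4926

Multiply the model equation by X_{t-k} and take expectations. With theta_0 = psi_0 = 1 and psi_j the MA(infinity) weights, this gives
  gamma(k) - sum_i phi_i gamma(k-i) = c_k,
  c_k = sigma^2 * sum_{j=k..q} theta_j psi_{j-k}   (c_k = 0 for k > q),
using gamma(-m) = gamma(m).
Pure AR (q = 0): c_0 = sigma^2 = 3, c_k = 0 for k >= 1.
Equations for k = 0 and k = 1 (AR order 1):
  gamma(0) = phi_1 gamma(1) + c_0
  gamma(1) = phi_1 gamma(0) + c_1
Substituting the second into the first: gamma(0) (1 - phi_1^2) = c_0 + phi_1 c_1, so
  gamma(0) = c_0 / (1 - phi_1^2) = 3 / (1 - (-0.16)^2) = 3 / 0.9744 = 3.078818.
  gamma(1) = phi_1 gamma(0) = (-0.16)(3.078818) = -0.492611.
Therefore gamma(1) = -0.4926 (to 4 decimal places).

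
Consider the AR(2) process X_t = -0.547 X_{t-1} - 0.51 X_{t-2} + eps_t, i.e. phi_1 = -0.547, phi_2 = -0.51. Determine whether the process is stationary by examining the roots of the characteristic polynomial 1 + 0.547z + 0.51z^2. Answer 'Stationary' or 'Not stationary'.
\text{Stationary}

The AR(p) characteristic polynomial is P(z) = 1 + 0.547z + 0.51z^2.
Stationarity requires all roots to lie outside the unit circle, i.e. |z| > 1 for every root.
Set 1 + (0.547) z + (0.51) z^2 = 0, i.e. a z^2 + b z + c = 0 with a = 0.51, b = 0.547, c = 1.
Discriminant D = b^2 - 4ac = (0.547)^2 - 4*(0.51)*1 = 0.299209 - (2.04) = -1.740791.
D < 0, so the roots are the complex-conjugate pair z = (-b +/- i sqrt(-D)) / (2a) = -0.5363 +/- 1.2935i.
For a conjugate pair |z|^2 = z * conj(z) = (product of roots) = c/a = 1/(0.51) = 1.960784, so |z| = sqrt(1.960784) = 1.4003 for both roots.
Moduli of all roots: 1.4003, 1.4003.
All moduli strictly greater than 1? Yes.
Verdict: Stationary.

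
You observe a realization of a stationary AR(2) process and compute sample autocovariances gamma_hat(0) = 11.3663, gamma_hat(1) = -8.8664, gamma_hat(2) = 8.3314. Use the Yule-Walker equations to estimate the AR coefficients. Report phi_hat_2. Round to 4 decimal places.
\hat\phi_{2} = 0.3180

The Yule-Walker equations for an AR(p) process read, in matrix form,
  Gamma_p phi = r_p,   with   (Gamma_p)_{ij} = gamma(|i - j|),
                       (r_p)_i = gamma(i),   i,j = 1..p.
Substitute the sample gammas (Toeplitz matrix and right-hand side of size 2):
  Gamma_p = [[11.3663, -8.8664], [-8.8664, 11.3663]]
  r_p     = [-8.8664, 8.3314]
Written out:
  11.3663 phi_1 - 8.8664 phi_2 = -8.8664
  -8.8664 phi_1 + 11.3663 phi_2 = 8.3314
Solve by Cramer's rule:
  det = gamma(0)^2 - gamma(1)^2 = (11.3663)^2 - (-8.8664)^2 = 129.19277569 - 78.61304896 = 50.57972673
  phi_hat_1 = [gamma(1) gamma(0) - gamma(1) gamma(2)] / det = [(-8.8664)(11.3663) - (-8.8664)(8.3314)] / 50.57972673 = -26.90863736 / 50.57972673 = -0.532
  phi_hat_2 = [gamma(0) gamma(2) - gamma(1)^2] / det = [(11.3663)(8.3314) - (-8.8664)^2] / 50.57972673 = 16.08414286 / 50.57972673 = 0.318
So phi_hat = [-0.5320, 0.3180].
Therefore phi_hat_2 = 0.3180.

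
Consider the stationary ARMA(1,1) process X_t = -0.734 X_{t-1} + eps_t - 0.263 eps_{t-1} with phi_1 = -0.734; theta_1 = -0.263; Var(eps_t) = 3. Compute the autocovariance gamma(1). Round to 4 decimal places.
\gamma(1) = -7.7364

Multiply the model equation by X_{t-k} and take expectations. With theta_0 = psi_0 = 1 and psi_j the MA(infinity) weights, this gives
  gamma(k) - sum_i phi_i gamma(k-i) = c_k,
  c_k = sigma^2 * sum_{j=k..q} theta_j psi_{j-k}   (c_k = 0 for k > q),
using gamma(-m) = gamma(m).
psi-weights needed (psi_j = theta_j + sum_i phi_i psi_{j-i}):
  psi_1 = theta_1 + phi_1 = -0.263 + (-0.734) = -0.997
Right-hand sides:
  c_0 = sigma^2 (1 + theta_1 psi_1) = 3 * (1 + (-0.263)(-0.997)) = 3 * 1.262211 = 3.786633
  c_1 = sigma^2 theta_1 = 3 * (-0.263) = -0.789
  c_2 = 0
Equations for k = 0 and k = 1 (AR order 1):
  gamma(0) = phi_1 gamma(1) + c_0
  gamma(1) = phi_1 gamma(0) + c_1
Substituting the second into the first: gamma(0) (1 - phi_1^2) = c_0 + phi_1 c_1, so
  gamma(0) = (c_0 + phi_1 c_1) / (1 - phi_1^2) = (3.786633 + (-0.734)(-0.789)) / (1 - (-0.734)^2) = 4.365759 / 0.461244 = 9.465183.
  gamma(1) = phi_1 gamma(0) + c_1 = (-0.734)(9.465183) + (-0.789) = -7.736445.
Therefore gamma(1) = -7.7364 (to 4 decimal places).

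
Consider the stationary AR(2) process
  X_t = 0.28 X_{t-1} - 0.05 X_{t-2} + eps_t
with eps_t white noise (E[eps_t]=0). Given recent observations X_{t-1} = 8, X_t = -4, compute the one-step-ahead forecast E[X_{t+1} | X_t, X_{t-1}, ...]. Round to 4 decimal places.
E[X_{t+1} \mid \mathcal F_t] = -1.5200

For an AR(p) model X_t = c + sum_i phi_i X_{t-i} + eps_t, the
one-step-ahead conditional mean is
  E[X_{t+1} | X_t, ...] = c + sum_i phi_i X_{t+1-i}.
Substitute known values:
  E[X_{t+1} | ...] = (0.28) * (-4) + (-0.05) * (8)
                   = -1.5200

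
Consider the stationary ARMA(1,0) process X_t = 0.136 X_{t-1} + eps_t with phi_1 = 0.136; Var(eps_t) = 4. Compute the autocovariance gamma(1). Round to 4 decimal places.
\gamma(1) = 0.5543

Multiply the model equation by X_{t-k} and take expectations. With theta_0 = psi_0 = 1 and psi_j the MA(infinity) weights, this gives
  gamma(k) - sum_i phi_i gamma(k-i) = c_k,
  c_k = sigma^2 * sum_{j=k..q} theta_j psi_{j-k}   (c_k = 0 for k > q),
using gamma(-m) = gamma(m).
Pure AR (q = 0): c_0 = sigma^2 = 4, c_k = 0 for k >= 1.
Equations for k = 0 and k = 1 (AR order 1):
  gamma(0) = phi_1 gamma(1) + c_0
  gamma(1) = phi_1 gamma(0) + c_1
Substituting the second into the first: gamma(0) (1 - phi_1^2) = c_0 + phi_1 c_1, so
  gamma(0) = c_0 / (1 - phi_1^2) = 4 / (1 - (0.136)^2) = 4 / 0.981504 = 4.075378.
  gamma(1) = phi_1 gamma(0) = (0.136)(4.075378) = 0.554251.
Therefore gamma(1) = 0.5543 (to 4 decimal places).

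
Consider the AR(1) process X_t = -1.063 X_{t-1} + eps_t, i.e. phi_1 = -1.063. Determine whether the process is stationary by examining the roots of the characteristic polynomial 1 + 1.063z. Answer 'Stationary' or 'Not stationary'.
\text{Not stationary}

The AR(p) characteristic polynomial is P(z) = 1 + 1.063z.
Stationarity requires all roots to lie outside the unit circle, i.e. |z| > 1 for every root.
This is linear in z: 1 + (1.063) z = 0  =>  z = -1/(1.063) = -0.940734,  |z| = 0.940734.
Moduli of all roots: 0.9407.
All moduli strictly greater than 1? No.
Verdict: Not stationary.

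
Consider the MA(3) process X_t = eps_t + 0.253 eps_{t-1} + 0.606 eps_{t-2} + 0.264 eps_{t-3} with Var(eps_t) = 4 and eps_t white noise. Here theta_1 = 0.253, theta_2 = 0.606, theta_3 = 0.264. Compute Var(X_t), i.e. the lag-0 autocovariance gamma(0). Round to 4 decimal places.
\gamma(0) = 6.0038

For an MA(q) process X_t = eps_t + sum_i theta_i eps_{t-i} with
Var(eps_t) = sigma^2, the variance is
  gamma(0) = sigma^2 * (1 + sum_i theta_i^2).
  sum_i theta_i^2 = (0.253)^2 + (0.606)^2 + (0.264)^2 = 0.064009 + 0.367236 + 0.069696 = 0.500941.
  gamma(0) = 4 * (1 + 0.500941) = 4 * 1.500941 = 6.003764, which rounds to 6.0038.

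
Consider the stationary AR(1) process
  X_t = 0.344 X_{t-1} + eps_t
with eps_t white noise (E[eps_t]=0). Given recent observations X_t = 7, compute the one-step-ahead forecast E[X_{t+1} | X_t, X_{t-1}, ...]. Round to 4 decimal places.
E[X_{t+1} \mid \mathcal F_t] = 2.4080

For an AR(p) model X_t = c + sum_i phi_i X_{t-i} + eps_t, the
one-step-ahead conditional mean is
  E[X_{t+1} | X_t, ...] = c + sum_i phi_i X_{t+1-i}.
Substitute known values:
  E[X_{t+1} | ...] = (0.344) * (7)
                   = 2.4080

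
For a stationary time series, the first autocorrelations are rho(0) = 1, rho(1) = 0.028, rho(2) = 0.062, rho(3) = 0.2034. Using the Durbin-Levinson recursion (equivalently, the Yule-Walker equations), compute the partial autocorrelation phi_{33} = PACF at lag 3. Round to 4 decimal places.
\phi_{33} = 0.2010

The PACF at lag k is phi_{kk}, the last component of the solution
to the Yule-Walker system G_k phi = r_k where
  (G_k)_{ij} = rho(|i - j|), (r_k)_i = rho(i), i,j = 1..k.
Equivalently, Durbin-Levinson gives phi_{kk} iteratively:
  phi_{11} = rho(1)
  phi_{kk} = [rho(k) - sum_{j=1..k-1} phi_{k-1,j} rho(k-j)]
            / [1 - sum_{j=1..k-1} phi_{k-1,j} rho(j)],
  phi_{k,j} = phi_{k-1,j} - phi_{kk} phi_{k-1,k-j},  j = 1..k-1.
Step k = 1:
  phi_11 = rho(1) = 0.028.
Step k = 2:
  phi_22 = [rho(2) - phi_11 rho(1)] / [1 - phi_11 rho(1)] = [0.062 - (0.028)(0.028)] / [1 - (0.028)(0.028)]
         = 0.061216 / 0.999216 = 0.061264.
  Update: phi_21 = phi_11 - phi_22 phi_11 = 0.028 - (0.061264)(0.028) = 0.026285.
Step k = 3:
  phi_33 = [rho(3) - phi_21 rho(2) - phi_22 rho(1)] / [1 - phi_21 rho(1) - phi_22 rho(2)]
    numerator   = 0.2034 - (0.026285)(0.062) - (0.061264)(0.028) = 0.20005496
    denominator = 1 - (0.026285)(0.028) - (0.061264)(0.062) = 0.99546566
  phi_33 = 0.20005496 / 0.99546566 = 0.201.
Therefore phi_{33} = 0.2010.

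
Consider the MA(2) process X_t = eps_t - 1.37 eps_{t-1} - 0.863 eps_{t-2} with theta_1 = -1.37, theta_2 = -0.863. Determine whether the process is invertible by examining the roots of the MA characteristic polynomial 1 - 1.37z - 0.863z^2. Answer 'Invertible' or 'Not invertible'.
\text{Not invertible}

The MA(q) characteristic polynomial is P(z) = 1 - 1.37z - 0.863z^2.
Invertibility requires all roots to lie outside the unit circle, i.e. |z| > 1 for every root.
Set 1 + (-1.37) z + (-0.863) z^2 = 0, i.e. a z^2 + b z + c = 0 with a = -0.863, b = -1.37, c = 1.
Discriminant D = b^2 - 4ac = (-1.37)^2 - 4*(-0.863)*1 = 1.8769 - (-3.452) = 5.3289.
D >= 0, so the roots are real: z = (-b +/- sqrt(D)) / (2a) = (1.37 +/- 2.308441) / (-1.726).
  z_1 = (1.37 + 2.308441) / (-1.726) = -2.1312,   |z_1| = 2.1312.
  z_2 = (1.37 - 2.308441) / (-1.726) = 0.5437,   |z_2| = 0.5437.
Moduli of all roots: 2.1312, 0.5437.
All moduli strictly greater than 1? No.
Verdict: Not invertible.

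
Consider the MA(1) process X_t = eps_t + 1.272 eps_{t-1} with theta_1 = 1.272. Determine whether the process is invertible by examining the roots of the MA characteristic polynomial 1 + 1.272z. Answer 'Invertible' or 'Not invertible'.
\text{Not invertible}

The MA(q) characteristic polynomial is P(z) = 1 + 1.272z.
Invertibility requires all roots to lie outside the unit circle, i.e. |z| > 1 for every root.
This is linear in z: 1 + (1.272) z = 0  =>  z = -1/(1.272) = -0.786164,  |z| = 0.786164.
Moduli of all roots: 0.7862.
All moduli strictly greater than 1? No.
Verdict: Not invertible.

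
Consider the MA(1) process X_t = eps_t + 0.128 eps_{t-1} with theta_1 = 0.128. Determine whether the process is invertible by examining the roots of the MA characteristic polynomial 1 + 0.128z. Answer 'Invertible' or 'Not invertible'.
\text{Invertible}

The MA(q) characteristic polynomial is P(z) = 1 + 0.128z.
Invertibility requires all roots to lie outside the unit circle, i.e. |z| > 1 for every root.
This is linear in z: 1 + (0.128) z = 0  =>  z = -1/(0.128) = -7.8125,  |z| = 7.8125.
Moduli of all roots: 7.8125.
All moduli strictly greater than 1? Yes.
Verdict: Invertible.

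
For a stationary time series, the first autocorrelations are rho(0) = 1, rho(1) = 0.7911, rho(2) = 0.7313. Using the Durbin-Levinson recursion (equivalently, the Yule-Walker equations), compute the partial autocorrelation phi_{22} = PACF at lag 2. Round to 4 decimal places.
\phi_{22} = 0.2819

The PACF at lag k is phi_{kk}, the last component of the solution
to the Yule-Walker system G_k phi = r_k where
  (G_k)_{ij} = rho(|i - j|), (r_k)_i = rho(i), i,j = 1..k.
Equivalently, Durbin-Levinson gives phi_{kk} iteratively:
  phi_{11} = rho(1)
  phi_{kk} = [rho(k) - sum_{j=1..k-1} phi_{k-1,j} rho(k-j)]
            / [1 - sum_{j=1..k-1} phi_{k-1,j} rho(j)],
  phi_{k,j} = phi_{k-1,j} - phi_{kk} phi_{k-1,k-j},  j = 1..k-1.
Step k = 1:
  phi_11 = rho(1) = 0.7911.
Step k = 2:
  phi_22 = [rho(2) - phi_11 rho(1)] / [1 - phi_11 rho(1)] = [0.7313 - (0.7911)(0.7911)] / [1 - (0.7911)(0.7911)]
         = 0.10546079 / 0.37416079 = 0.2819.
Therefore phi_{22} = 0.2819.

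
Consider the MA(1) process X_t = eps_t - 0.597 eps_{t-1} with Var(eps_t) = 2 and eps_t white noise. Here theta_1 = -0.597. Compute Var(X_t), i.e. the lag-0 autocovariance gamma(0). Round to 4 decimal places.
\gamma(0) = 2.7128

For an MA(q) process X_t = eps_t + sum_i theta_i eps_{t-i} with
Var(eps_t) = sigma^2, the variance is
  gamma(0) = sigma^2 * (1 + sum_i theta_i^2).
  sum_i theta_i^2 = (-0.597)^2 = 0.356409.
  gamma(0) = 2 * (1 + 0.356409) = 2 * 1.356409 = 2.712818, which rounds to 2.7128.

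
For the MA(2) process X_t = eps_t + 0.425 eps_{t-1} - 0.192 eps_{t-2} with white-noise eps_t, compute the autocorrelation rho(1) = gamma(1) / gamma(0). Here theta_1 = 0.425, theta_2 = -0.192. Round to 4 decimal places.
\rho(1) = 0.2821

For an MA(q) process with theta_0 = 1, the autocovariance is
  gamma(k) = sigma^2 * sum_{i=0..q-k} theta_i * theta_{i+k},
and rho(k) = gamma(k) / gamma(0). Sigma^2 cancels.
  numerator   = (1)*(0.425) + (0.425)*(-0.192) = 0.3434.
  denominator = (1)^2 + (0.425)^2 + (-0.192)^2 = 1.217489.
  rho(1) = 0.3434 / 1.217489 = 0.2821.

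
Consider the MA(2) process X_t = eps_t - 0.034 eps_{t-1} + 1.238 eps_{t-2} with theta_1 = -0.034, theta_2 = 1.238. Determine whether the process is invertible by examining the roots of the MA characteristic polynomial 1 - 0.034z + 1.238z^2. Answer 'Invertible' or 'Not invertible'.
\text{Not invertible}

The MA(q) characteristic polynomial is P(z) = 1 - 0.034z + 1.238z^2.
Invertibility requires all roots to lie outside the unit circle, i.e. |z| > 1 for every root.
Set 1 + (-0.034) z + (1.238) z^2 = 0, i.e. a z^2 + b z + c = 0 with a = 1.238, b = -0.034, c = 1.
Discriminant D = b^2 - 4ac = (-0.034)^2 - 4*(1.238)*1 = 0.001156 - (4.952) = -4.950844.
D < 0, so the roots are the complex-conjugate pair z = (-b +/- i sqrt(-D)) / (2a) = 0.0137 +/- 0.8986i.
For a conjugate pair |z|^2 = z * conj(z) = (product of roots) = c/a = 1/(1.238) = 0.807754, so |z| = sqrt(0.807754) = 0.8988 for both roots.
Moduli of all roots: 0.8988, 0.8988.
All moduli strictly greater than 1? No.
Verdict: Not invertible.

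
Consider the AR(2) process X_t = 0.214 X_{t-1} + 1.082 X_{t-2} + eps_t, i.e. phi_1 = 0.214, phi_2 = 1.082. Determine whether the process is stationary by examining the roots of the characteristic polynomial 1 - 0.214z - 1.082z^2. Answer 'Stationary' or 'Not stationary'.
\text{Not stationary}

The AR(p) characteristic polynomial is P(z) = 1 - 0.214z - 1.082z^2.
Stationarity requires all roots to lie outside the unit circle, i.e. |z| > 1 for every root.
Set 1 + (-0.214) z + (-1.082) z^2 = 0, i.e. a z^2 + b z + c = 0 with a = -1.082, b = -0.214, c = 1.
Discriminant D = b^2 - 4ac = (-0.214)^2 - 4*(-1.082)*1 = 0.045796 - (-4.328) = 4.373796.
D >= 0, so the roots are real: z = (-b +/- sqrt(D)) / (2a) = (0.214 +/- 2.091362) / (-2.164).
  z_1 = (0.214 + 2.091362) / (-2.164) = -1.0653,   |z_1| = 1.0653.
  z_2 = (0.214 - 2.091362) / (-2.164) = 0.8675,   |z_2| = 0.8675.
Moduli of all roots: 1.0653, 0.8675.
All moduli strictly greater than 1? No.
Verdict: Not stationary.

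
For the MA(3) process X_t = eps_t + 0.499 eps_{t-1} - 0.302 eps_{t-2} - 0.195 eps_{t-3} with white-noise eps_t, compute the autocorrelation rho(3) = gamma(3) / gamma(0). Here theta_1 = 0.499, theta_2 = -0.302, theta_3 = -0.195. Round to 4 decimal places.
\rho(3) = -0.1415

For an MA(q) process with theta_0 = 1, the autocovariance is
  gamma(k) = sigma^2 * sum_{i=0..q-k} theta_i * theta_{i+k},
and rho(k) = gamma(k) / gamma(0). Sigma^2 cancels.
  numerator   = (1)*(-0.195) = -0.195.
  denominator = (1)^2 + (0.499)^2 + (-0.302)^2 + (-0.195)^2 = 1.37823.
  rho(3) = -0.195 / 1.37823 = -0.1415.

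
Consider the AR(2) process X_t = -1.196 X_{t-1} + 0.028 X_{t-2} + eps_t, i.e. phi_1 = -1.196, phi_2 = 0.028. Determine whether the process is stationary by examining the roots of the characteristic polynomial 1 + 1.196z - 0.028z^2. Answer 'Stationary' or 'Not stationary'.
\text{Not stationary}

The AR(p) characteristic polynomial is P(z) = 1 + 1.196z - 0.028z^2.
Stationarity requires all roots to lie outside the unit circle, i.e. |z| > 1 for every root.
Set 1 + (1.196) z + (-0.028) z^2 = 0, i.e. a z^2 + b z + c = 0 with a = -0.028, b = 1.196, c = 1.
Discriminant D = b^2 - 4ac = (1.196)^2 - 4*(-0.028)*1 = 1.430416 - (-0.112) = 1.542416.
D >= 0, so the roots are real: z = (-b +/- sqrt(D)) / (2a) = (-1.196 +/- 1.24194) / (-0.056).
  z_1 = (-1.196 + 1.24194) / (-0.056) = -0.8204,   |z_1| = 0.8204.
  z_2 = (-1.196 - 1.24194) / (-0.056) = 43.5347,   |z_2| = 43.5347.
Moduli of all roots: 0.8204, 43.5347.
All moduli strictly greater than 1? No.
Verdict: Not stationary.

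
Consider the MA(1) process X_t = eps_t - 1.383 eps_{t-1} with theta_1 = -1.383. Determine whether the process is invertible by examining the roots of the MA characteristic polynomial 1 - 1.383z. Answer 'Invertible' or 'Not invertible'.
\text{Not invertible}

The MA(q) characteristic polynomial is P(z) = 1 - 1.383z.
Invertibility requires all roots to lie outside the unit circle, i.e. |z| > 1 for every root.
This is linear in z: 1 + (-1.383) z = 0  =>  z = -1/(-1.383) = 0.723066,  |z| = 0.723066.
Moduli of all roots: 0.7231.
All moduli strictly greater than 1? No.
Verdict: Not invertible.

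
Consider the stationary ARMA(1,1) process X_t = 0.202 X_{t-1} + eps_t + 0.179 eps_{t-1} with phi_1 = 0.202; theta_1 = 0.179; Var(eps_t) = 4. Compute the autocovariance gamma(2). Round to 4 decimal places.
\gamma(2) = 0.3325

Multiply the model equation by X_{t-k} and take expectations. With theta_0 = psi_0 = 1 and psi_j the MA(infinity) weights, this gives
  gamma(k) - sum_i phi_i gamma(k-i) = c_k,
  c_k = sigma^2 * sum_{j=k..q} theta_j psi_{j-k}   (c_k = 0 for k > q),
using gamma(-m) = gamma(m).
psi-weights needed (psi_j = theta_j + sum_i phi_i psi_{j-i}):
  psi_1 = theta_1 + phi_1 = 0.179 + (0.202) = 0.381
Right-hand sides:
  c_0 = sigma^2 (1 + theta_1 psi_1) = 4 * (1 + (0.179)(0.381)) = 4 * 1.068199 = 4.272796
  c_1 = sigma^2 theta_1 = 4 * (0.179) = 0.716
  c_2 = 0
Equations for k = 0 and k = 1 (AR order 1):
  gamma(0) = phi_1 gamma(1) + c_0
  gamma(1) = phi_1 gamma(0) + c_1
Substituting the second into the first: gamma(0) (1 - phi_1^2) = c_0 + phi_1 c_1, so
  gamma(0) = (c_0 + phi_1 c_1) / (1 - phi_1^2) = (4.272796 + (0.202)(0.716)) / (1 - (0.202)^2) = 4.417428 / 0.959196 = 4.605344.
  gamma(1) = phi_1 gamma(0) + c_1 = (0.202)(4.605344) + (0.716) = 1.64628.
For k = 2 (> q): gamma(2) = phi_1 gamma(1) = (0.202)(1.64628) = 0.332548.
Therefore gamma(2) = 0.3325 (to 4 decimal places).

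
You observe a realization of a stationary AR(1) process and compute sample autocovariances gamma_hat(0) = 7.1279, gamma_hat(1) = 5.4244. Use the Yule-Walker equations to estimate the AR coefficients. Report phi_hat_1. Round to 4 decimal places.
\hat\phi_{1} = 0.7610

The Yule-Walker equations for an AR(p) process read, in matrix form,
  Gamma_p phi = r_p,   with   (Gamma_p)_{ij} = gamma(|i - j|),
                       (r_p)_i = gamma(i),   i,j = 1..p.
Substitute the sample gammas (Toeplitz matrix and right-hand side of size 1):
  Gamma_p = [[7.1279]]
  r_p     = [5.4244]
With p = 1 this is the single equation gamma(0) phi_1 = gamma(1):
  phi_hat_1 = gamma(1) / gamma(0) = 5.4244 / 7.1279 = 0.7610.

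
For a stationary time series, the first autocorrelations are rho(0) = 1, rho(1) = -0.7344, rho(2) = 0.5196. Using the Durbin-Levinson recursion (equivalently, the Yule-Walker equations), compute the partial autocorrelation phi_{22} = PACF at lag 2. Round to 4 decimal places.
\phi_{22} = -0.0429

The PACF at lag k is phi_{kk}, the last component of the solution
to the Yule-Walker system G_k phi = r_k where
  (G_k)_{ij} = rho(|i - j|), (r_k)_i = rho(i), i,j = 1..k.
Equivalently, Durbin-Levinson gives phi_{kk} iteratively:
  phi_{11} = rho(1)
  phi_{kk} = [rho(k) - sum_{j=1..k-1} phi_{k-1,j} rho(k-j)]
            / [1 - sum_{j=1..k-1} phi_{k-1,j} rho(j)],
  phi_{k,j} = phi_{k-1,j} - phi_{kk} phi_{k-1,k-j},  j = 1..k-1.
Step k = 1:
  phi_11 = rho(1) = -0.7344.
Step k = 2:
  phi_22 = [rho(2) - phi_11 rho(1)] / [1 - phi_11 rho(1)] = [0.5196 - (-0.7344)(-0.7344)] / [1 - (-0.7344)(-0.7344)]
         = -0.01974336 / 0.46065664 = -0.0429.
Therefore phi_{22} = -0.0429.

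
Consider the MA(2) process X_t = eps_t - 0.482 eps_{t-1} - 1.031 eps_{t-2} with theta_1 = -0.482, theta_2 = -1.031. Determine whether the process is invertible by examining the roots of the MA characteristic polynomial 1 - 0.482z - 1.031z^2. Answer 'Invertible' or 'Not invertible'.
\text{Not invertible}

The MA(q) characteristic polynomial is P(z) = 1 - 0.482z - 1.031z^2.
Invertibility requires all roots to lie outside the unit circle, i.e. |z| > 1 for every root.
Set 1 + (-0.482) z + (-1.031) z^2 = 0, i.e. a z^2 + b z + c = 0 with a = -1.031, b = -0.482, c = 1.
Discriminant D = b^2 - 4ac = (-0.482)^2 - 4*(-1.031)*1 = 0.232324 - (-4.124) = 4.356324.
D >= 0, so the roots are real: z = (-b +/- sqrt(D)) / (2a) = (0.482 +/- 2.087181) / (-2.062).
  z_1 = (0.482 + 2.087181) / (-2.062) = -1.246,   |z_1| = 1.246.
  z_2 = (0.482 - 2.087181) / (-2.062) = 0.7785,   |z_2| = 0.7785.
Moduli of all roots: 1.2460, 0.7785.
All moduli strictly greater than 1? No.
Verdict: Not invertible.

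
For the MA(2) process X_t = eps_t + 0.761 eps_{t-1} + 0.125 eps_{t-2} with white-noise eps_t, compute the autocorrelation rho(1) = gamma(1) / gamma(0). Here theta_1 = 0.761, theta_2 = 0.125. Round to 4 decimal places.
\rho(1) = 0.5368

For an MA(q) process with theta_0 = 1, the autocovariance is
  gamma(k) = sigma^2 * sum_{i=0..q-k} theta_i * theta_{i+k},
and rho(k) = gamma(k) / gamma(0). Sigma^2 cancels.
  numerator   = (1)*(0.761) + (0.761)*(0.125) = 0.856125.
  denominator = (1)^2 + (0.761)^2 + (0.125)^2 = 1.594746.
  rho(1) = 0.856125 / 1.594746 = 0.5368.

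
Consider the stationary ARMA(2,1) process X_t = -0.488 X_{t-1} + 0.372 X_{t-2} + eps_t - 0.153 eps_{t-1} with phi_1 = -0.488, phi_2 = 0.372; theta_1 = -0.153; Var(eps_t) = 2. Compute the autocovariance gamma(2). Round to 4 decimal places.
\gamma(2) = 5.7890

Multiply the model equation by X_{t-k} and take expectations. With theta_0 = psi_0 = 1 and psi_j the MA(infinity) weights, this gives
  gamma(k) - sum_i phi_i gamma(k-i) = c_k,
  c_k = sigma^2 * sum_{j=k..q} theta_j psi_{j-k}   (c_k = 0 for k > q),
using gamma(-m) = gamma(m).
psi-weights needed (psi_j = theta_j + sum_i phi_i psi_{j-i}):
  psi_1 = theta_1 + phi_1 = -0.153 + (-0.488) = -0.641
Right-hand sides:
  c_0 = sigma^2 (1 + theta_1 psi_1) = 2 * (1 + (-0.153)(-0.641)) = 2 * 1.098073 = 2.196146
  c_1 = sigma^2 theta_1 = 2 * (-0.153) = -0.306
  c_2 = 0
Equations for k = 0, 1, 2 (AR order 2, c_2 = 0):
  (E0) gamma(0) = phi_1 gamma(1) + phi_2 gamma(2) + c_0
  (E1) gamma(1) = phi_1 gamma(0) + phi_2 gamma(1) + c_1
  (E2) gamma(2) = phi_1 gamma(1) + phi_2 gamma(0)
From (E1): gamma(1) = A gamma(0) + B with
  A = phi_1 / (1 - phi_2) = -0.488 / 0.628 = -0.77707,   B = c_1 / (1 - phi_2) = -0.306 / 0.628 = -0.487261.
Insert (E2) into (E0): gamma(0) (1 - phi_2^2) = phi_1 (1 + phi_2) gamma(1) + c_0.
  phi_1 (1 + phi_2) = (-0.488)(1.372) = -0.669536,   1 - phi_2^2 = 0.861616.
Replace gamma(1) by A gamma(0) + B and collect gamma(0):
  gamma(0) [0.861616 - (-0.669536)(-0.77707)] = (-0.669536)(-0.487261) + 2.196146
  gamma(0) * 0.34134 = 2.522385
  gamma(0) = 2.522385 / 0.34134 = 7.389663.
  gamma(1) = A gamma(0) + B = (-0.77707)(7.389663) + (-0.487261) = -6.229547.
  gamma(2) = phi_1 gamma(1) + phi_2 gamma(0) = (-0.488)(-6.229547) + (0.372)(7.389663) = 5.788974.
Therefore gamma(2) = 5.7890 (to 4 decimal places).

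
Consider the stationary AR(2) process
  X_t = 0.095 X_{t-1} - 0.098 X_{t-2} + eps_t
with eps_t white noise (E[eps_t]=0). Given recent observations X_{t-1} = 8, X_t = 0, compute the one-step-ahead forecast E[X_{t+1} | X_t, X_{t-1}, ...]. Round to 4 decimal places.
E[X_{t+1} \mid \mathcal F_t] = -0.7840

For an AR(p) model X_t = c + sum_i phi_i X_{t-i} + eps_t, the
one-step-ahead conditional mean is
  E[X_{t+1} | X_t, ...] = c + sum_i phi_i X_{t+1-i}.
Substitute known values:
  E[X_{t+1} | ...] = (0.095) * (0) + (-0.098) * (8)
                   = -0.7840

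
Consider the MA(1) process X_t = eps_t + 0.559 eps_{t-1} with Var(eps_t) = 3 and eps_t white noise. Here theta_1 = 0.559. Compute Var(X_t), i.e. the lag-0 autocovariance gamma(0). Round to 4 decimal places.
\gamma(0) = 3.9374

For an MA(q) process X_t = eps_t + sum_i theta_i eps_{t-i} with
Var(eps_t) = sigma^2, the variance is
  gamma(0) = sigma^2 * (1 + sum_i theta_i^2).
  sum_i theta_i^2 = (0.559)^2 = 0.312481.
  gamma(0) = 3 * (1 + 0.312481) = 3 * 1.312481 = 3.937443, which rounds to 3.9374.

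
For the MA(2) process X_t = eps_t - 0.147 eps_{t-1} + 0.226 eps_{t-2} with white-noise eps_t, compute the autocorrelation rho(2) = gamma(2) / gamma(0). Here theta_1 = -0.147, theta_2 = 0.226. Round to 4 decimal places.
\rho(2) = 0.2107

For an MA(q) process with theta_0 = 1, the autocovariance is
  gamma(k) = sigma^2 * sum_{i=0..q-k} theta_i * theta_{i+k},
and rho(k) = gamma(k) / gamma(0). Sigma^2 cancels.
  numerator   = (1)*(0.226) = 0.226.
  denominator = (1)^2 + (-0.147)^2 + (0.226)^2 = 1.072685.
  rho(2) = 0.226 / 1.072685 = 0.2107.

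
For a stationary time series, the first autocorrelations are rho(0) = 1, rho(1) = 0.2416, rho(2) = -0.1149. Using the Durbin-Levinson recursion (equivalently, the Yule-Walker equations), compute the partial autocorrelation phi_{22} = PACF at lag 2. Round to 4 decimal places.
\phi_{22} = -0.1840

The PACF at lag k is phi_{kk}, the last component of the solution
to the Yule-Walker system G_k phi = r_k where
  (G_k)_{ij} = rho(|i - j|), (r_k)_i = rho(i), i,j = 1..k.
Equivalently, Durbin-Levinson gives phi_{kk} iteratively:
  phi_{11} = rho(1)
  phi_{kk} = [rho(k) - sum_{j=1..k-1} phi_{k-1,j} rho(k-j)]
            / [1 - sum_{j=1..k-1} phi_{k-1,j} rho(j)],
  phi_{k,j} = phi_{k-1,j} - phi_{kk} phi_{k-1,k-j},  j = 1..k-1.
Step k = 1:
  phi_11 = rho(1) = 0.2416.
Step k = 2:
  phi_22 = [rho(2) - phi_11 rho(1)] / [1 - phi_11 rho(1)] = [-0.1149 - (0.2416)(0.2416)] / [1 - (0.2416)(0.2416)]
         = -0.17327056 / 0.94162944 = -0.184.
Therefore phi_{22} = -0.1840.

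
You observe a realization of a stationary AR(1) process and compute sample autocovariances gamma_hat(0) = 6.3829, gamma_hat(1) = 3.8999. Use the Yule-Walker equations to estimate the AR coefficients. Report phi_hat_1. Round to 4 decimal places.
\hat\phi_{1} = 0.6110

The Yule-Walker equations for an AR(p) process read, in matrix form,
  Gamma_p phi = r_p,   with   (Gamma_p)_{ij} = gamma(|i - j|),
                       (r_p)_i = gamma(i),   i,j = 1..p.
Substitute the sample gammas (Toeplitz matrix and right-hand side of size 1):
  Gamma_p = [[6.3829]]
  r_p     = [3.8999]
With p = 1 this is the single equation gamma(0) phi_1 = gamma(1):
  phi_hat_1 = gamma(1) / gamma(0) = 3.8999 / 6.3829 = 0.6110.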